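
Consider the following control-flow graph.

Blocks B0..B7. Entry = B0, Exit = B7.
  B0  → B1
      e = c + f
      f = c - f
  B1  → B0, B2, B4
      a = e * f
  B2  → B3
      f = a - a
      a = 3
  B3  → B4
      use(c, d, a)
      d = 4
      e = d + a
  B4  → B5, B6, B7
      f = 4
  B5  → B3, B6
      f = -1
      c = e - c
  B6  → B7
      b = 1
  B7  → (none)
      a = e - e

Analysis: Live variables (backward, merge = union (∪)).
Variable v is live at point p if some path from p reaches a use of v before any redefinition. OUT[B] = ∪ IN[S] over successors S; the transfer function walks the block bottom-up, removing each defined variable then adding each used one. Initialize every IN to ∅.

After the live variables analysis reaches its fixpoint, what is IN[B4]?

Answer: {a, c, d, e}

Derivation:
Per-block solution:
  B0:   IN={c, d, f}   OUT={c, d, e, f}
  B1:   IN={c, d, e, f}   OUT={a, c, d, e, f}
  B2:   IN={a, c, d}   OUT={a, c, d}
  B3:   IN={a, c, d}   OUT={a, c, d, e}
  B4:   IN={a, c, d, e}   OUT={a, c, d, e}
  B5:   IN={a, c, d, e}   OUT={a, c, d, e}
  B6:   IN={e}   OUT={e}
  B7:   IN={e}   OUT={}

Merge at B4: OUT[B4] = IN[B5] ⊔ IN[B6] ⊔ IN[B7] = {a, c, d, e}
Applying B4's transfer function to that OUT value gives IN[B4] (row B4 above).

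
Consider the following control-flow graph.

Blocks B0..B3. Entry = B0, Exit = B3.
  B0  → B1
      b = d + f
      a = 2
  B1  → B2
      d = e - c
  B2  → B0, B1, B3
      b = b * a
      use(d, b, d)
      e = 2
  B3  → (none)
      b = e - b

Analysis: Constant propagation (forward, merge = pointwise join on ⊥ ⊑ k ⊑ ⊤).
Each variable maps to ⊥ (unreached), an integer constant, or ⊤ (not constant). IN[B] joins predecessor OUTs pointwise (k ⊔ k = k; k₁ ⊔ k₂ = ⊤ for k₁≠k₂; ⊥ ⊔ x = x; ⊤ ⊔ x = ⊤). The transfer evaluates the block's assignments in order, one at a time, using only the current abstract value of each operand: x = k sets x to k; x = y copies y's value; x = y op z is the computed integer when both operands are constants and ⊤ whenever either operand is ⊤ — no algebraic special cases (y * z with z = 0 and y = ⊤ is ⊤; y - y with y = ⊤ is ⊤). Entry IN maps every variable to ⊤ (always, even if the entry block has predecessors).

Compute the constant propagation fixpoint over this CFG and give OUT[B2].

Fixpoint table:
  B0: | IN=(all ⊤) | OUT={a:2; rest ⊤}
  B1: | IN={a:2; rest ⊤} | OUT={a:2; rest ⊤}
  B2: | IN={a:2; rest ⊤} | OUT={a:2, e:2; rest ⊤}
  B3: | IN={a:2, e:2; rest ⊤} | OUT={a:2, e:2; rest ⊤}

Merge at B2: IN[B2] = OUT[B1] = {a: 2, b: ⊤, c: ⊤, d: ⊤, e: ⊤, f: ⊤}
Applying B2's transfer function to that IN value gives OUT[B2] (row B2 above).

Answer: {a: 2, b: ⊤, c: ⊤, d: ⊤, e: 2, f: ⊤}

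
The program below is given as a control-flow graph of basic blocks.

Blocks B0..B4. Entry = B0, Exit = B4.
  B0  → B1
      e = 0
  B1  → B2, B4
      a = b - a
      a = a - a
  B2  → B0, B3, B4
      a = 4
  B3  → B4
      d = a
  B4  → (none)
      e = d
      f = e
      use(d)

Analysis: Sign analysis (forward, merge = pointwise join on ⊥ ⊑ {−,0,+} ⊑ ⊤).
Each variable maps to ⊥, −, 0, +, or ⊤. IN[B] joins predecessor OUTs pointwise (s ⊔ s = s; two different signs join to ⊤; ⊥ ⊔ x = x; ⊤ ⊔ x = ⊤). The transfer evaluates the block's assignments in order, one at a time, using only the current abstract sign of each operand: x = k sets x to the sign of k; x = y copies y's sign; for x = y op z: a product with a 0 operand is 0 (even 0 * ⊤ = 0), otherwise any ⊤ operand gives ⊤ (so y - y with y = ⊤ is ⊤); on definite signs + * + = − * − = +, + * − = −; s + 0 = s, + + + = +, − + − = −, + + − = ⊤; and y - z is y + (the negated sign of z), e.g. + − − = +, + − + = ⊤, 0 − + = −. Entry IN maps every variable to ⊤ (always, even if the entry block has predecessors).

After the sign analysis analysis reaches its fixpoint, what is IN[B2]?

Fixpoint table:
  B0:  IN=(all ⊤)  OUT={e:0; rest ⊤}
  B1:  IN={e:0; rest ⊤}  OUT={e:0; rest ⊤}
  B2:  IN={e:0; rest ⊤}  OUT={a:+, e:0; rest ⊤}
  B3:  IN={a:+, e:0; rest ⊤}  OUT={a:+, d:+, e:0; rest ⊤}
  B4:  IN={e:0; rest ⊤}  OUT=(all ⊤)

Merge at B2: IN[B2] = OUT[B1] = {a: ⊤, b: ⊤, c: ⊤, d: ⊤, e: 0, f: ⊤}

Answer: {a: ⊤, b: ⊤, c: ⊤, d: ⊤, e: 0, f: ⊤}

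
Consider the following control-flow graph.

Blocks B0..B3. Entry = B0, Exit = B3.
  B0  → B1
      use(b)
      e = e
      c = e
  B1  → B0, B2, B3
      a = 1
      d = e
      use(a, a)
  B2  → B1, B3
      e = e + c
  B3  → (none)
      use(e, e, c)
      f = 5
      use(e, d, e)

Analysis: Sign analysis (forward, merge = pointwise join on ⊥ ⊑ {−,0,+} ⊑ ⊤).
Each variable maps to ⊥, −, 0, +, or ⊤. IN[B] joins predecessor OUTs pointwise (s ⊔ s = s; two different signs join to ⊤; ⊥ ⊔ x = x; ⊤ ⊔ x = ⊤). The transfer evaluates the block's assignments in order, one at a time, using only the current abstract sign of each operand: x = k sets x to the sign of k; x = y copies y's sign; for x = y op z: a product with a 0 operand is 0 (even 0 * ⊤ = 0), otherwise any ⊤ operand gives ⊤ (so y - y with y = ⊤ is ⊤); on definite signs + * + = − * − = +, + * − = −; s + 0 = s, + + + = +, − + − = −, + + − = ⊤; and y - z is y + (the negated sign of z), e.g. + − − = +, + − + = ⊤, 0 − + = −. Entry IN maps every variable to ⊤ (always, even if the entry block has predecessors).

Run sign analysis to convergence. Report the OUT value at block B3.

Converged values:
  B0:  IN=(all ⊤)  OUT=(all ⊤)
  B1:  IN=(all ⊤)  OUT={a:+; rest ⊤}
  B2:  IN={a:+; rest ⊤}  OUT={a:+; rest ⊤}
  B3:  IN={a:+; rest ⊤}  OUT={a:+, f:+; rest ⊤}

Merge at B3: IN[B3] = OUT[B1] ⊔ OUT[B2] = {a: +, b: ⊤, c: ⊤, d: ⊤, e: ⊤, f: ⊤}
Applying B3's transfer function to that IN value gives OUT[B3] (row B3 above).

Answer: {a: +, b: ⊤, c: ⊤, d: ⊤, e: ⊤, f: +}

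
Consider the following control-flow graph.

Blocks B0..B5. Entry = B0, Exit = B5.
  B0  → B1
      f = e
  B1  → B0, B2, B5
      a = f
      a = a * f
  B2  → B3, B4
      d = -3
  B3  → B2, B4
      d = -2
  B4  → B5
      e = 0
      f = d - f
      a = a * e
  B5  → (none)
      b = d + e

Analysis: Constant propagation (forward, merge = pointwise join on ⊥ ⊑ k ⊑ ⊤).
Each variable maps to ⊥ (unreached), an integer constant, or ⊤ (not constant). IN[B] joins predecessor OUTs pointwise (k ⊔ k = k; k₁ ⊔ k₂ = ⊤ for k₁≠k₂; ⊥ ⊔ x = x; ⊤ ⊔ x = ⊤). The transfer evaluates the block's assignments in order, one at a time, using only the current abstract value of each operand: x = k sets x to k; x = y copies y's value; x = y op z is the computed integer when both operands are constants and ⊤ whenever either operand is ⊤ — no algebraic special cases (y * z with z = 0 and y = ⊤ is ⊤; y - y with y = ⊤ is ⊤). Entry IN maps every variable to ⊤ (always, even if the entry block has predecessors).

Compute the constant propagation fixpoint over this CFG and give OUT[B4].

Fixpoint table:
  B0:  IN=(all ⊤)  OUT=(all ⊤)
  B1:  IN=(all ⊤)  OUT=(all ⊤)
  B2:  IN=(all ⊤)  OUT={d:-3; rest ⊤}
  B3:  IN={d:-3; rest ⊤}  OUT={d:-2; rest ⊤}
  B4:  IN=(all ⊤)  OUT={e:0; rest ⊤}
  B5:  IN=(all ⊤)  OUT=(all ⊤)

Merge at B4: IN[B4] = OUT[B2] ⊔ OUT[B3] = {a: ⊤, b: ⊤, c: ⊤, d: ⊤, e: ⊤, f: ⊤}
Applying B4's transfer function to that IN value gives OUT[B4] (row B4 above).

Answer: {a: ⊤, b: ⊤, c: ⊤, d: ⊤, e: 0, f: ⊤}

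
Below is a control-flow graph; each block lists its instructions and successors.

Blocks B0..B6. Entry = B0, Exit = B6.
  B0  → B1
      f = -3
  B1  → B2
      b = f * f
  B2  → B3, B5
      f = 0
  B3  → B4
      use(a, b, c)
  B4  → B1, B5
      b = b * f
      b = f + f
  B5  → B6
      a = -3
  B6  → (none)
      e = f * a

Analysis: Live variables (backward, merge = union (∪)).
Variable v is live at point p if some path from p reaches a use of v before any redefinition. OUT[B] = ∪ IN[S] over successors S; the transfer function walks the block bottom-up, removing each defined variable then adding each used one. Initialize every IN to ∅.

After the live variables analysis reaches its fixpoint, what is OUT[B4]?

Per-block solution:
  B0:   IN={a, c}   OUT={a, c, f}
  B1:   IN={a, c, f}   OUT={a, b, c}
  B2:   IN={a, b, c}   OUT={a, b, c, f}
  B3:   IN={a, b, c, f}   OUT={a, b, c, f}
  B4:   IN={a, b, c, f}   OUT={a, c, f}
  B5:   IN={f}   OUT={a, f}
  B6:   IN={a, f}   OUT={}

Merge at B4: OUT[B4] = IN[B1] ⊔ IN[B5] = {a, c, f}

Answer: {a, c, f}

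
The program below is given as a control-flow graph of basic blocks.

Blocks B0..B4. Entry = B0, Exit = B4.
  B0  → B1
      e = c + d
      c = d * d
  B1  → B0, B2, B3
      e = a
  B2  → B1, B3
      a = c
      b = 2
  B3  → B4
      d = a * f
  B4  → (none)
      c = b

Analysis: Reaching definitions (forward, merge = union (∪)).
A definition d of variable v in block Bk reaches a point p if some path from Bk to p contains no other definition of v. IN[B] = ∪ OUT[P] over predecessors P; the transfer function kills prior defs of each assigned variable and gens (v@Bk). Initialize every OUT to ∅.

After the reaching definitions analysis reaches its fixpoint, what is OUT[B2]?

Converged values:
  B0:  IN={a@B2, b@B2, c@B0, e@B1}  OUT={a@B2, b@B2, c@B0, e@B0}
  B1:  IN={a@B2, b@B2, c@B0, e@B0, e@B1}  OUT={a@B2, b@B2, c@B0, e@B1}
  B2:  IN={a@B2, b@B2, c@B0, e@B1}  OUT={a@B2, b@B2, c@B0, e@B1}
  B3:  IN={a@B2, b@B2, c@B0, e@B1}  OUT={a@B2, b@B2, c@B0, d@B3, e@B1}
  B4:  IN={a@B2, b@B2, c@B0, d@B3, e@B1}  OUT={a@B2, b@B2, c@B4, d@B3, e@B1}

Merge at B2: IN[B2] = OUT[B1] = {a@B2, b@B2, c@B0, e@B1}
Applying B2's transfer function to that IN value gives OUT[B2] (row B2 above).

Answer: {a@B2, b@B2, c@B0, e@B1}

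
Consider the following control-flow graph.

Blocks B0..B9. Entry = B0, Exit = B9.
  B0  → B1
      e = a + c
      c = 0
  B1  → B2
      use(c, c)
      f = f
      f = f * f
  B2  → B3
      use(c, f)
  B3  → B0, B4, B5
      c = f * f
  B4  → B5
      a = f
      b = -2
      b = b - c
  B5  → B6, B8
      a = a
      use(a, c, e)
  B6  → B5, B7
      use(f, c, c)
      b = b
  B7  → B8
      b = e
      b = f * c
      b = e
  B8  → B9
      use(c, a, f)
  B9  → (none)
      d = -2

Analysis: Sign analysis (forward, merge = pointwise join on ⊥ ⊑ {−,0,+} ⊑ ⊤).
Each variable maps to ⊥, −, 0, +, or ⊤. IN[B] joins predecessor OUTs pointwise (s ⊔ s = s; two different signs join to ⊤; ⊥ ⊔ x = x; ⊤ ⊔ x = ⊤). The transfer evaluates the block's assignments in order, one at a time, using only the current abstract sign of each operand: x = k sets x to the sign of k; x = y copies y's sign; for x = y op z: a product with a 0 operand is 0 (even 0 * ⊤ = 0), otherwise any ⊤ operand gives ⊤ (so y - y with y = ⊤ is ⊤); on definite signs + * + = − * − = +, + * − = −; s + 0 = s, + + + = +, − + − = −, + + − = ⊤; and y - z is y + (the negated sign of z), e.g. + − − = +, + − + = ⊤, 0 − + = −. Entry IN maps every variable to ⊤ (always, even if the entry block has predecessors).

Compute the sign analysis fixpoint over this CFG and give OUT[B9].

Answer: {a: ⊤, b: ⊤, c: ⊤, d: -, e: ⊤, f: ⊤}

Trace:
Per-block solution:
  B0:  IN=(all ⊤)  OUT={c:0; rest ⊤}
  B1:  IN={c:0; rest ⊤}  OUT={c:0; rest ⊤}
  B2:  IN={c:0; rest ⊤}  OUT={c:0; rest ⊤}
  B3:  IN={c:0; rest ⊤}  OUT=(all ⊤)
  B4:  IN=(all ⊤)  OUT=(all ⊤)
  B5:  IN=(all ⊤)  OUT=(all ⊤)
  B6:  IN=(all ⊤)  OUT=(all ⊤)
  B7:  IN=(all ⊤)  OUT=(all ⊤)
  B8:  IN=(all ⊤)  OUT=(all ⊤)
  B9:  IN=(all ⊤)  OUT={d:-; rest ⊤}

Merge at B9: IN[B9] = OUT[B8] = {a: ⊤, b: ⊤, c: ⊤, d: ⊤, e: ⊤, f: ⊤}
Applying B9's transfer function to that IN value gives OUT[B9] (row B9 above).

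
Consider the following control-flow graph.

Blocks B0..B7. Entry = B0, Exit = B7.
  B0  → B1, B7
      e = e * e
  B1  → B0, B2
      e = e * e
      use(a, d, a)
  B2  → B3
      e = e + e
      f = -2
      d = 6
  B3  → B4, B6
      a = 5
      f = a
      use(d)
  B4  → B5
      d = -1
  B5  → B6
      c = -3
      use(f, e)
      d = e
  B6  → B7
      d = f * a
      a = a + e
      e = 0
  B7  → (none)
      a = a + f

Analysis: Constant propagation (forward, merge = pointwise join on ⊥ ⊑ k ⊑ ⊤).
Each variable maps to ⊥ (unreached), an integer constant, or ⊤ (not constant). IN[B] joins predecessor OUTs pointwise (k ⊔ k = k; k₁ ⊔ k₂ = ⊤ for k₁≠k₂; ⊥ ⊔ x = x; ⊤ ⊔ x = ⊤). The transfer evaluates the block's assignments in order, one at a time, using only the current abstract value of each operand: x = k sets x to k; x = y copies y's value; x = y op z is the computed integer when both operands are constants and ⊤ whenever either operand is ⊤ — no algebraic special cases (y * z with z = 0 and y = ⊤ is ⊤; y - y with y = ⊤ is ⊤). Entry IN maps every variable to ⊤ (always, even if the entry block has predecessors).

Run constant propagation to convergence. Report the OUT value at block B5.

Per-block solution:
  B0:   IN=(all ⊤)   OUT=(all ⊤)
  B1:   IN=(all ⊤)   OUT=(all ⊤)
  B2:   IN=(all ⊤)   OUT={d:6, f:-2; rest ⊤}
  B3:   IN={d:6, f:-2; rest ⊤}   OUT={a:5, d:6, f:5; rest ⊤}
  B4:   IN={a:5, d:6, f:5; rest ⊤}   OUT={a:5, d:-1, f:5; rest ⊤}
  B5:   IN={a:5, d:-1, f:5; rest ⊤}   OUT={a:5, c:-3, f:5; rest ⊤}
  B6:   IN={a:5, f:5; rest ⊤}   OUT={d:25, e:0, f:5; rest ⊤}
  B7:   IN=(all ⊤)   OUT=(all ⊤)

Merge at B5: IN[B5] = OUT[B4] = {a: 5, b: ⊤, c: ⊤, d: -1, e: ⊤, f: 5}
Applying B5's transfer function to that IN value gives OUT[B5] (row B5 above).

Answer: {a: 5, b: ⊤, c: -3, d: ⊤, e: ⊤, f: 5}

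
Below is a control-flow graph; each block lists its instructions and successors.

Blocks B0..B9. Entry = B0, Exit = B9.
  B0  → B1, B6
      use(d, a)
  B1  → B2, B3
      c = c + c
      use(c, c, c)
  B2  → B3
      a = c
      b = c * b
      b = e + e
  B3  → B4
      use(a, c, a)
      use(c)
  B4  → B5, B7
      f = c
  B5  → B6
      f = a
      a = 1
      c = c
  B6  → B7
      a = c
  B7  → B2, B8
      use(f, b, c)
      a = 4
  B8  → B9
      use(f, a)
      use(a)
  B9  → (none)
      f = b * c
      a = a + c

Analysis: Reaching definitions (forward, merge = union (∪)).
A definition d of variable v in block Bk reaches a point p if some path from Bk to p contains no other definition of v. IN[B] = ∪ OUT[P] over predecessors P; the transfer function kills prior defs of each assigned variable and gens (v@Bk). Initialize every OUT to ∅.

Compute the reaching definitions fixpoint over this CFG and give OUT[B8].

Answer: {a@B7, b@B2, c@B1, c@B5, f@B4, f@B5}

Trace:
Fixpoint table:
  B0: | IN={} | OUT={}
  B1: | IN={} | OUT={c@B1}
  B2: | IN={a@B7, b@B2, c@B1, c@B5, f@B4, f@B5} | OUT={a@B2, b@B2, c@B1, c@B5, f@B4, f@B5}
  B3: | IN={a@B2, b@B2, c@B1, c@B5, f@B4, f@B5} | OUT={a@B2, b@B2, c@B1, c@B5, f@B4, f@B5}
  B4: | IN={a@B2, b@B2, c@B1, c@B5, f@B4, f@B5} | OUT={a@B2, b@B2, c@B1, c@B5, f@B4}
  B5: | IN={a@B2, b@B2, c@B1, c@B5, f@B4} | OUT={a@B5, b@B2, c@B5, f@B5}
  B6: | IN={a@B5, b@B2, c@B5, f@B5} | OUT={a@B6, b@B2, c@B5, f@B5}
  B7: | IN={a@B2, a@B6, b@B2, c@B1, c@B5, f@B4, f@B5} | OUT={a@B7, b@B2, c@B1, c@B5, f@B4, f@B5}
  B8: | IN={a@B7, b@B2, c@B1, c@B5, f@B4, f@B5} | OUT={a@B7, b@B2, c@B1, c@B5, f@B4, f@B5}
  B9: | IN={a@B7, b@B2, c@B1, c@B5, f@B4, f@B5} | OUT={a@B9, b@B2, c@B1, c@B5, f@B9}

Merge at B8: IN[B8] = OUT[B7] = {a@B7, b@B2, c@B1, c@B5, f@B4, f@B5}
Applying B8's transfer function to that IN value gives OUT[B8] (row B8 above).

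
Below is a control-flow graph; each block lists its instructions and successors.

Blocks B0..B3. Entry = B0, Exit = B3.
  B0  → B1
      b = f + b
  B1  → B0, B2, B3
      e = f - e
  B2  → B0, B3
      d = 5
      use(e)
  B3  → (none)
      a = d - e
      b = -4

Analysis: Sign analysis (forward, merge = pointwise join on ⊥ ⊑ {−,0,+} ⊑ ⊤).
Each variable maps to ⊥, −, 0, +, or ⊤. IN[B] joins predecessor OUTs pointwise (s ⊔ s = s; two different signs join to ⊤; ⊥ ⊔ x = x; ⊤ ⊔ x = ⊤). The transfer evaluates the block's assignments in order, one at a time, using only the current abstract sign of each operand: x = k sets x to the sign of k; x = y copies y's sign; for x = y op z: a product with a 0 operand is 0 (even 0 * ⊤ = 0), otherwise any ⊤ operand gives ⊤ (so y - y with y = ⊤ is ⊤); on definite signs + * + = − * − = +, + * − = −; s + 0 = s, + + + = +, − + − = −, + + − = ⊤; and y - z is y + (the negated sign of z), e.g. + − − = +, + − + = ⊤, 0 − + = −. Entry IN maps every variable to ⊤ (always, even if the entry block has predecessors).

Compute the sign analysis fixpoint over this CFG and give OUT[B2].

Converged values:
  B0:   IN=(all ⊤)   OUT=(all ⊤)
  B1:   IN=(all ⊤)   OUT=(all ⊤)
  B2:   IN=(all ⊤)   OUT={d:+; rest ⊤}
  B3:   IN=(all ⊤)   OUT={b:-; rest ⊤}

Merge at B2: IN[B2] = OUT[B1] = {a: ⊤, b: ⊤, c: ⊤, d: ⊤, e: ⊤, f: ⊤}
Applying B2's transfer function to that IN value gives OUT[B2] (row B2 above).

Answer: {a: ⊤, b: ⊤, c: ⊤, d: +, e: ⊤, f: ⊤}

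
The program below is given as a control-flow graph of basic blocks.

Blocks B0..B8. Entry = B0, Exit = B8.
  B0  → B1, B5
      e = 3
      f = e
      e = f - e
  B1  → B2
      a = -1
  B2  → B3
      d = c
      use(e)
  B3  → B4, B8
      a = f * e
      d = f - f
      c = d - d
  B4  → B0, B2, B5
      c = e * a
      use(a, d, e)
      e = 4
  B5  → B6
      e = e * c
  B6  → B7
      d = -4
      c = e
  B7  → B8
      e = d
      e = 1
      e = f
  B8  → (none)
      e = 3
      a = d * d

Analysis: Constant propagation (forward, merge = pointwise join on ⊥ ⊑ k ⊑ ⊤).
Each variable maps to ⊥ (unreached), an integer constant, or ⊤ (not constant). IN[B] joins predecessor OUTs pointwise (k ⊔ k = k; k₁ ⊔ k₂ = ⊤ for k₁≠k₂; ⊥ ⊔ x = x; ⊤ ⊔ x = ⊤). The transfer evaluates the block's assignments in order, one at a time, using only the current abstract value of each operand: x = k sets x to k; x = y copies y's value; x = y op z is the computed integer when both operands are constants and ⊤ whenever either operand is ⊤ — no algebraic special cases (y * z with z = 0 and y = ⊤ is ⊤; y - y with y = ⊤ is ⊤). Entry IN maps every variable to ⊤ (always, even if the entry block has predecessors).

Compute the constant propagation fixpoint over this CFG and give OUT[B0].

Answer: {a: ⊤, b: ⊤, c: ⊤, d: ⊤, e: 0, f: 3}

Derivation:
Per-block solution:
  B0: | IN=(all ⊤) | OUT={e:0, f:3; rest ⊤}
  B1: | IN={e:0, f:3; rest ⊤} | OUT={a:-1, e:0, f:3; rest ⊤}
  B2: | IN={f:3; rest ⊤} | OUT={f:3; rest ⊤}
  B3: | IN={f:3; rest ⊤} | OUT={c:0, d:0, f:3; rest ⊤}
  B4: | IN={c:0, d:0, f:3; rest ⊤} | OUT={d:0, e:4, f:3; rest ⊤}
  B5: | IN={f:3; rest ⊤} | OUT={f:3; rest ⊤}
  B6: | IN={f:3; rest ⊤} | OUT={d:-4, f:3; rest ⊤}
  B7: | IN={d:-4, f:3; rest ⊤} | OUT={d:-4, e:3, f:3; rest ⊤}
  B8: | IN={f:3; rest ⊤} | OUT={e:3, f:3; rest ⊤}

Merge at B0 (entry node, so the boundary value (all ⊤) is joined with the incoming edge(s)): IN[B0] = (all ⊤) ⊔ OUT[B4] = {a: ⊤, b: ⊤, c: ⊤, d: ⊤, e: ⊤, f: ⊤}
Applying B0's transfer function to that IN value gives OUT[B0] (row B0 above).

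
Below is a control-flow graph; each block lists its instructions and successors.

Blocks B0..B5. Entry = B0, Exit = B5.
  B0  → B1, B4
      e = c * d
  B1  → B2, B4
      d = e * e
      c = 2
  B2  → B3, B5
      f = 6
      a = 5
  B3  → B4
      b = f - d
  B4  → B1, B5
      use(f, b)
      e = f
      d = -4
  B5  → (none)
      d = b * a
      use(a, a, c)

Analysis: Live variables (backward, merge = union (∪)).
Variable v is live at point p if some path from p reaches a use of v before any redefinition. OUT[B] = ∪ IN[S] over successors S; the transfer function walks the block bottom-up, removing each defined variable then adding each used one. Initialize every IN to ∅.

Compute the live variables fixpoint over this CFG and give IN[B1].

Converged values:
  B0:  IN={a, b, c, d, f}  OUT={a, b, c, e, f}
  B1:  IN={a, b, e, f}  OUT={a, b, c, d, f}
  B2:  IN={b, c, d}  OUT={a, b, c, d, f}
  B3:  IN={a, c, d, f}  OUT={a, b, c, f}
  B4:  IN={a, b, c, f}  OUT={a, b, c, e, f}
  B5:  IN={a, b, c}  OUT={}

Merge at B1: OUT[B1] = IN[B2] ⊔ IN[B4] = {a, b, c, d, f}
Applying B1's transfer function to that OUT value gives IN[B1] (row B1 above).

Answer: {a, b, e, f}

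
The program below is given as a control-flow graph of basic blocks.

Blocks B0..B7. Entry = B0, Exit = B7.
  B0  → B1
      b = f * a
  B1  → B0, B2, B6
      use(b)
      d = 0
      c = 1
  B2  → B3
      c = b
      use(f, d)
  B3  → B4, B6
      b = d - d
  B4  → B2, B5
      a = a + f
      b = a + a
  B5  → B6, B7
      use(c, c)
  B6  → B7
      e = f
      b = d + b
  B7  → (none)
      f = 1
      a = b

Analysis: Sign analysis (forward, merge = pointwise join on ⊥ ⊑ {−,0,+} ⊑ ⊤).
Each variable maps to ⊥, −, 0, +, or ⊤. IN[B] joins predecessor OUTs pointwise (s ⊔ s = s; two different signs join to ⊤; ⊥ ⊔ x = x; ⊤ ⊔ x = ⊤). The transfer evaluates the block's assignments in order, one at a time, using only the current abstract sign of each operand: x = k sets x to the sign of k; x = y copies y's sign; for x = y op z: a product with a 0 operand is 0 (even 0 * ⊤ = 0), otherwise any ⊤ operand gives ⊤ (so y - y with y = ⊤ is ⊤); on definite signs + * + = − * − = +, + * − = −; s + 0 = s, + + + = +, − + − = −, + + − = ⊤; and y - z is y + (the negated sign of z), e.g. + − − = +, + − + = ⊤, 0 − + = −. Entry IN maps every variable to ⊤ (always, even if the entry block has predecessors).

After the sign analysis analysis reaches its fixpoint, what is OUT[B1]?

Answer: {a: ⊤, b: ⊤, c: +, d: 0, e: ⊤, f: ⊤}

Trace:
Fixpoint table:
  B0: | IN=(all ⊤) | OUT=(all ⊤)
  B1: | IN=(all ⊤) | OUT={c:+, d:0; rest ⊤}
  B2: | IN={d:0; rest ⊤} | OUT={d:0; rest ⊤}
  B3: | IN={d:0; rest ⊤} | OUT={b:0, d:0; rest ⊤}
  B4: | IN={b:0, d:0; rest ⊤} | OUT={d:0; rest ⊤}
  B5: | IN={d:0; rest ⊤} | OUT={d:0; rest ⊤}
  B6: | IN={d:0; rest ⊤} | OUT={d:0; rest ⊤}
  B7: | IN={d:0; rest ⊤} | OUT={d:0, f:+; rest ⊤}

Merge at B1: IN[B1] = OUT[B0] = {a: ⊤, b: ⊤, c: ⊤, d: ⊤, e: ⊤, f: ⊤}
Applying B1's transfer function to that IN value gives OUT[B1] (row B1 above).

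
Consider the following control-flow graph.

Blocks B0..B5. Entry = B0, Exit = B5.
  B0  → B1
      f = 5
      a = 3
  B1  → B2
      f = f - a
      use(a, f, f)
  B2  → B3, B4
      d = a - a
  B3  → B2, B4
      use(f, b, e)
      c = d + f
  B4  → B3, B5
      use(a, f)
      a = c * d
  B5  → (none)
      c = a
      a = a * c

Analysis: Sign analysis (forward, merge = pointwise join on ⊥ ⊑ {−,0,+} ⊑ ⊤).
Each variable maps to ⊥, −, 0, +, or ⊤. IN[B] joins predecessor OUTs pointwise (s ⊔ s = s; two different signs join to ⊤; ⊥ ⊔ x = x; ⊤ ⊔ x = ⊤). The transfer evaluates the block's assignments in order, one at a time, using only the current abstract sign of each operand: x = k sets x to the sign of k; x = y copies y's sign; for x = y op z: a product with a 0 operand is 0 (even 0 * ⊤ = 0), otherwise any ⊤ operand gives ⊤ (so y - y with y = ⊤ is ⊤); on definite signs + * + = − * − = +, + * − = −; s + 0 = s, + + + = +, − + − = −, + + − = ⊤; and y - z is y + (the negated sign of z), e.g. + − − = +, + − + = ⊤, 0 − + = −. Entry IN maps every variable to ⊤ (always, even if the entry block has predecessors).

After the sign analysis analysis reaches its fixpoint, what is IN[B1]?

Answer: {a: +, b: ⊤, c: ⊤, d: ⊤, e: ⊤, f: +}

Derivation:
Per-block solution:
  B0:  IN=(all ⊤)  OUT={a:+, f:+; rest ⊤}
  B1:  IN={a:+, f:+; rest ⊤}  OUT={a:+; rest ⊤}
  B2:  IN=(all ⊤)  OUT=(all ⊤)
  B3:  IN=(all ⊤)  OUT=(all ⊤)
  B4:  IN=(all ⊤)  OUT=(all ⊤)
  B5:  IN=(all ⊤)  OUT=(all ⊤)

Merge at B1: IN[B1] = OUT[B0] = {a: +, b: ⊤, c: ⊤, d: ⊤, e: ⊤, f: +}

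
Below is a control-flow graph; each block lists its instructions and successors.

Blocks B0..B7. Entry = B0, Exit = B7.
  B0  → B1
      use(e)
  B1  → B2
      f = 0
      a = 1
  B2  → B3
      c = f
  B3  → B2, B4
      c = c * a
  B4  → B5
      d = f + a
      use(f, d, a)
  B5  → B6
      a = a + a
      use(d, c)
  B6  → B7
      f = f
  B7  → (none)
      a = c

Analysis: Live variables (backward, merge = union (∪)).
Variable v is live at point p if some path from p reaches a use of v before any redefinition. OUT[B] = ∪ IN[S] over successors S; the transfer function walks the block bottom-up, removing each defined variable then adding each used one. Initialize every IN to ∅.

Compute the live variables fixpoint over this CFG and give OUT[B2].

Converged values:
  B0:  IN={e}  OUT={}
  B1:  IN={}  OUT={a, f}
  B2:  IN={a, f}  OUT={a, c, f}
  B3:  IN={a, c, f}  OUT={a, c, f}
  B4:  IN={a, c, f}  OUT={a, c, d, f}
  B5:  IN={a, c, d, f}  OUT={c, f}
  B6:  IN={c, f}  OUT={c}
  B7:  IN={c}  OUT={}

Merge at B2: OUT[B2] = IN[B3] = {a, c, f}

Answer: {a, c, f}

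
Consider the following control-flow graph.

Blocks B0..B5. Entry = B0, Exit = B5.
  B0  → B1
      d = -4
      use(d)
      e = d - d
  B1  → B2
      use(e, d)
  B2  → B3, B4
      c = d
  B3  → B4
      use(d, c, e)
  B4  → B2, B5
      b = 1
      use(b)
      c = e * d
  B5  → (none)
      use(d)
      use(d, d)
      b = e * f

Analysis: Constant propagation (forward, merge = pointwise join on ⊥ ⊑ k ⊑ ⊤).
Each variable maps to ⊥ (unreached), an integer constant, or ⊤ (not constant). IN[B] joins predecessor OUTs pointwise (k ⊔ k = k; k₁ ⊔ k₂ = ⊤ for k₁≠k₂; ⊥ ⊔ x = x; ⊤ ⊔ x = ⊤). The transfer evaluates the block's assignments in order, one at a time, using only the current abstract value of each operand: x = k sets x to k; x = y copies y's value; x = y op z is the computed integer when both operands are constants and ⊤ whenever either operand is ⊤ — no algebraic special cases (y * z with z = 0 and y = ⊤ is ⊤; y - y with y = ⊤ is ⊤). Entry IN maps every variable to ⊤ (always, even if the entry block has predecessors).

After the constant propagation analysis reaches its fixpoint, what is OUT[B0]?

Answer: {a: ⊤, b: ⊤, c: ⊤, d: -4, e: 0, f: ⊤}

Derivation:
Per-block solution:
  B0:   IN=(all ⊤)   OUT={d:-4, e:0; rest ⊤}
  B1:   IN={d:-4, e:0; rest ⊤}   OUT={d:-4, e:0; rest ⊤}
  B2:   IN={d:-4, e:0; rest ⊤}   OUT={c:-4, d:-4, e:0; rest ⊤}
  B3:   IN={c:-4, d:-4, e:0; rest ⊤}   OUT={c:-4, d:-4, e:0; rest ⊤}
  B4:   IN={c:-4, d:-4, e:0; rest ⊤}   OUT={b:1, c:0, d:-4, e:0; rest ⊤}
  B5:   IN={b:1, c:0, d:-4, e:0; rest ⊤}   OUT={c:0, d:-4, e:0; rest ⊤}

B0 is the boundary node: IN[B0] = {a: ⊤, b: ⊤, c: ⊤, d: ⊤, e: ⊤, f: ⊤}
Applying B0's transfer function to that IN value gives OUT[B0] (row B0 above).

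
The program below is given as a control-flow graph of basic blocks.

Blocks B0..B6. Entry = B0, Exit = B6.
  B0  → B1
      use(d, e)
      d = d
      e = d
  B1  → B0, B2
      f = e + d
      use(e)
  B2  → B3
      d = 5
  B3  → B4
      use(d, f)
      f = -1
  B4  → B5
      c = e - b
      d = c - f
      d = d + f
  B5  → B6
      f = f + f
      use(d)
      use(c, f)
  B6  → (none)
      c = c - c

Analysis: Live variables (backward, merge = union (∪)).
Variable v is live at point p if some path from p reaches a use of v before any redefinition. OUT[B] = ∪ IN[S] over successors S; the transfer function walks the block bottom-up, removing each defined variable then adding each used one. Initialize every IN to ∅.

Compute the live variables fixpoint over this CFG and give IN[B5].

Answer: {c, d, f}

Trace:
Converged values:
  B0:  IN={b, d, e}  OUT={b, d, e}
  B1:  IN={b, d, e}  OUT={b, d, e, f}
  B2:  IN={b, e, f}  OUT={b, d, e, f}
  B3:  IN={b, d, e, f}  OUT={b, e, f}
  B4:  IN={b, e, f}  OUT={c, d, f}
  B5:  IN={c, d, f}  OUT={c}
  B6:  IN={c}  OUT={}

Merge at B5: OUT[B5] = IN[B6] = {c}
Applying B5's transfer function to that OUT value gives IN[B5] (row B5 above).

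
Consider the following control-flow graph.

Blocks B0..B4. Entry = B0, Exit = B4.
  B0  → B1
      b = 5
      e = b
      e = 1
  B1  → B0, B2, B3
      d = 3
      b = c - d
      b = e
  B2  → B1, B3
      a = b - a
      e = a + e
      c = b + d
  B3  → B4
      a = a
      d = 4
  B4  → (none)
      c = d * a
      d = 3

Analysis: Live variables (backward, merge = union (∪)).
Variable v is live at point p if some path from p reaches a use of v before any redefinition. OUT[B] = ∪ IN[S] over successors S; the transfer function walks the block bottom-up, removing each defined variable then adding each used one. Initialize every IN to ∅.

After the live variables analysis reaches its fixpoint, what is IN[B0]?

Answer: {a, c}

Trace:
Converged values:
  B0: | IN={a, c} | OUT={a, c, e}
  B1: | IN={a, c, e} | OUT={a, b, c, d, e}
  B2: | IN={a, b, d, e} | OUT={a, c, e}
  B3: | IN={a} | OUT={a, d}
  B4: | IN={a, d} | OUT={}

Merge at B0: OUT[B0] = IN[B1] = {a, c, e}
Applying B0's transfer function to that OUT value gives IN[B0] (row B0 above).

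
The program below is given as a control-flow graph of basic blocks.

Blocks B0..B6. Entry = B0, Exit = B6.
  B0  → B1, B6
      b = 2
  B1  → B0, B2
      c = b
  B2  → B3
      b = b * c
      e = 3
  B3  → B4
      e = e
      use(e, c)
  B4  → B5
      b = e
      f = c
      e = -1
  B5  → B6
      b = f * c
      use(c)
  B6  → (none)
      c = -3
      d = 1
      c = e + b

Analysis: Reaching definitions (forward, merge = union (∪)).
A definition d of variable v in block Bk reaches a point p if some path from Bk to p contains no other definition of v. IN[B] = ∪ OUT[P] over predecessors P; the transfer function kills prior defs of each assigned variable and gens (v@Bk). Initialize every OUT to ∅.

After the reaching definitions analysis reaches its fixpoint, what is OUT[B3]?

Per-block solution:
  B0:   IN={b@B0, c@B1}   OUT={b@B0, c@B1}
  B1:   IN={b@B0, c@B1}   OUT={b@B0, c@B1}
  B2:   IN={b@B0, c@B1}   OUT={b@B2, c@B1, e@B2}
  B3:   IN={b@B2, c@B1, e@B2}   OUT={b@B2, c@B1, e@B3}
  B4:   IN={b@B2, c@B1, e@B3}   OUT={b@B4, c@B1, e@B4, f@B4}
  B5:   IN={b@B4, c@B1, e@B4, f@B4}   OUT={b@B5, c@B1, e@B4, f@B4}
  B6:   IN={b@B0, b@B5, c@B1, e@B4, f@B4}   OUT={b@B0, b@B5, c@B6, d@B6, e@B4, f@B4}

Merge at B3: IN[B3] = OUT[B2] = {b@B2, c@B1, e@B2}
Applying B3's transfer function to that IN value gives OUT[B3] (row B3 above).

Answer: {b@B2, c@B1, e@B3}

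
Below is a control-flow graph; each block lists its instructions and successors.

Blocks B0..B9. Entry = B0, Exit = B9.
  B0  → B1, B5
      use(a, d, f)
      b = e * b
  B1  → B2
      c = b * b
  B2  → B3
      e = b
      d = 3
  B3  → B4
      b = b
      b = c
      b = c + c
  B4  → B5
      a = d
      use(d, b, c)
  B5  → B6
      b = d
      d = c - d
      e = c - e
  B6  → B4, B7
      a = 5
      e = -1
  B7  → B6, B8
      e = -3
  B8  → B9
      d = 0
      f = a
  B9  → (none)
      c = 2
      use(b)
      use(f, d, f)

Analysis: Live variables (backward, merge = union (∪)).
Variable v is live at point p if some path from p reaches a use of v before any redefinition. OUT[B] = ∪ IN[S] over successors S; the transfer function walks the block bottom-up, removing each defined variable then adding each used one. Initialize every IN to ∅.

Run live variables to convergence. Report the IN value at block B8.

Per-block solution:
  B0:   IN={a, b, c, d, e, f}   OUT={b, c, d, e}
  B1:   IN={b}   OUT={b, c}
  B2:   IN={b, c}   OUT={b, c, d, e}
  B3:   IN={b, c, d, e}   OUT={b, c, d, e}
  B4:   IN={b, c, d, e}   OUT={c, d, e}
  B5:   IN={c, d, e}   OUT={b, c, d}
  B6:   IN={b, c, d}   OUT={a, b, c, d, e}
  B7:   IN={a, b, c, d}   OUT={a, b, c, d}
  B8:   IN={a, b}   OUT={b, d, f}
  B9:   IN={b, d, f}   OUT={}

Merge at B8: OUT[B8] = IN[B9] = {b, d, f}
Applying B8's transfer function to that OUT value gives IN[B8] (row B8 above).

Answer: {a, b}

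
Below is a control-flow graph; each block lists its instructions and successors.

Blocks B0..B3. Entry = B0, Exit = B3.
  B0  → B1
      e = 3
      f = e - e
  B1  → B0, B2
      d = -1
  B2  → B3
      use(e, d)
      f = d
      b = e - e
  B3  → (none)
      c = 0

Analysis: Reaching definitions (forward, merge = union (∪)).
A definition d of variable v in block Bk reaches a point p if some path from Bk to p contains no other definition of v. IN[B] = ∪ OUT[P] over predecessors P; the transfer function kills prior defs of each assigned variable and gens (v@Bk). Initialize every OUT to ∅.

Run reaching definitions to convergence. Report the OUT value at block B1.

Answer: {d@B1, e@B0, f@B0}

Derivation:
Converged values:
  B0: | IN={d@B1, e@B0, f@B0} | OUT={d@B1, e@B0, f@B0}
  B1: | IN={d@B1, e@B0, f@B0} | OUT={d@B1, e@B0, f@B0}
  B2: | IN={d@B1, e@B0, f@B0} | OUT={b@B2, d@B1, e@B0, f@B2}
  B3: | IN={b@B2, d@B1, e@B0, f@B2} | OUT={b@B2, c@B3, d@B1, e@B0, f@B2}

Merge at B1: IN[B1] = OUT[B0] = {d@B1, e@B0, f@B0}
Applying B1's transfer function to that IN value gives OUT[B1] (row B1 above).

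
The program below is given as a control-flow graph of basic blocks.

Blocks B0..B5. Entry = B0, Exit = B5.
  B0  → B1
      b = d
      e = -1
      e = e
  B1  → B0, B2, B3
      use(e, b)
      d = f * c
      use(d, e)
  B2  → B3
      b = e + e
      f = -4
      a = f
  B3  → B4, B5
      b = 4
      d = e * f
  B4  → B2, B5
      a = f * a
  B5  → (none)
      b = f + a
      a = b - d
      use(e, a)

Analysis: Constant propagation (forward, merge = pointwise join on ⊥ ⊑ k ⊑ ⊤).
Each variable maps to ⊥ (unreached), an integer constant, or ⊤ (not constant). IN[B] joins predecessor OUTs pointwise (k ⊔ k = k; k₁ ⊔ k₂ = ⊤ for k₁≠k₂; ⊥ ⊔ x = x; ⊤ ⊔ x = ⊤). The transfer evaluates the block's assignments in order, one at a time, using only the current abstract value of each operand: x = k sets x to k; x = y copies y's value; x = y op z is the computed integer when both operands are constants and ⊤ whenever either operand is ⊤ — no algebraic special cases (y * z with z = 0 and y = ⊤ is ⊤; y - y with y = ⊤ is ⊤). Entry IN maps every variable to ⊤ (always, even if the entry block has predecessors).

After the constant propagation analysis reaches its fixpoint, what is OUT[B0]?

Per-block solution:
  B0:   IN=(all ⊤)   OUT={e:-1; rest ⊤}
  B1:   IN={e:-1; rest ⊤}   OUT={e:-1; rest ⊤}
  B2:   IN={e:-1; rest ⊤}   OUT={a:-4, b:-2, e:-1, f:-4; rest ⊤}
  B3:   IN={e:-1; rest ⊤}   OUT={b:4, e:-1; rest ⊤}
  B4:   IN={b:4, e:-1; rest ⊤}   OUT={b:4, e:-1; rest ⊤}
  B5:   IN={b:4, e:-1; rest ⊤}   OUT={e:-1; rest ⊤}

Merge at B0 (entry node, so the boundary value (all ⊤) is joined with the incoming edge(s)): IN[B0] = (all ⊤) ⊔ OUT[B1] = {a: ⊤, b: ⊤, c: ⊤, d: ⊤, e: ⊤, f: ⊤}
Applying B0's transfer function to that IN value gives OUT[B0] (row B0 above).

Answer: {a: ⊤, b: ⊤, c: ⊤, d: ⊤, e: -1, f: ⊤}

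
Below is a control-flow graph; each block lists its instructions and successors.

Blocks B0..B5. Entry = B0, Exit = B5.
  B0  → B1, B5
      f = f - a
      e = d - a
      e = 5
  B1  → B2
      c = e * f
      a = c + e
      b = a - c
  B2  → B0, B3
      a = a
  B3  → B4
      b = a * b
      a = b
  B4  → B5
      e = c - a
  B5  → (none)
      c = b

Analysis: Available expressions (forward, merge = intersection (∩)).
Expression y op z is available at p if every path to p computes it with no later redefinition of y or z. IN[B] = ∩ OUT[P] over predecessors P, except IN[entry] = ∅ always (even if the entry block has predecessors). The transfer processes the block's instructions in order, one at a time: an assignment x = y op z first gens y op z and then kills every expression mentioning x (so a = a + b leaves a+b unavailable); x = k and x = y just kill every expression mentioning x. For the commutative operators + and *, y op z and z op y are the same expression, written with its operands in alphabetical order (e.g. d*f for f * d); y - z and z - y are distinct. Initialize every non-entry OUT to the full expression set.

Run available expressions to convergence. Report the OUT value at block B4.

Fixpoint table:
  B0:   IN={}   OUT={d-a}
  B1:   IN={d-a}   OUT={a-c, c+e, e*f}
  B2:   IN={a-c, c+e, e*f}   OUT={c+e, e*f}
  B3:   IN={c+e, e*f}   OUT={c+e, e*f}
  B4:   IN={c+e, e*f}   OUT={c-a}
  B5:   IN={}   OUT={}

Merge at B4: IN[B4] = OUT[B3] = {c+e, e*f}
Applying B4's transfer function to that IN value gives OUT[B4] (row B4 above).

Answer: {c-a}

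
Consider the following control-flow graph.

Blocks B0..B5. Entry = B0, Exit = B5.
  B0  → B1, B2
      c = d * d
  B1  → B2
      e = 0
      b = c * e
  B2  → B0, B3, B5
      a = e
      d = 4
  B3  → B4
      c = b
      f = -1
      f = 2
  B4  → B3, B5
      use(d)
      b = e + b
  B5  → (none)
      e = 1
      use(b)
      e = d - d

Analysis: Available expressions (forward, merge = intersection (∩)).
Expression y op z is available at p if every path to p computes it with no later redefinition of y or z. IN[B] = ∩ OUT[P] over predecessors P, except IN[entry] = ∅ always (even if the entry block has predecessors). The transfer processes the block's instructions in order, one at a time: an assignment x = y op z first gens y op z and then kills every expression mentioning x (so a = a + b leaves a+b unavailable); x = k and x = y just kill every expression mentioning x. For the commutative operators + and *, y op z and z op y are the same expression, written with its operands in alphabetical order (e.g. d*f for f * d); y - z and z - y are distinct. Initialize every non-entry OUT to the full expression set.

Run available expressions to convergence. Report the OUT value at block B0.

Answer: {d*d}

Trace:
Converged values:
  B0:  IN={}  OUT={d*d}
  B1:  IN={d*d}  OUT={c*e, d*d}
  B2:  IN={d*d}  OUT={}
  B3:  IN={}  OUT={}
  B4:  IN={}  OUT={}
  B5:  IN={}  OUT={d-d}

Merge at B0 (entry node, so the boundary value {} is joined with the incoming edge(s)): IN[B0] = {} ∩ OUT[B2] = {}
Applying B0's transfer function to that IN value gives OUT[B0] (row B0 above).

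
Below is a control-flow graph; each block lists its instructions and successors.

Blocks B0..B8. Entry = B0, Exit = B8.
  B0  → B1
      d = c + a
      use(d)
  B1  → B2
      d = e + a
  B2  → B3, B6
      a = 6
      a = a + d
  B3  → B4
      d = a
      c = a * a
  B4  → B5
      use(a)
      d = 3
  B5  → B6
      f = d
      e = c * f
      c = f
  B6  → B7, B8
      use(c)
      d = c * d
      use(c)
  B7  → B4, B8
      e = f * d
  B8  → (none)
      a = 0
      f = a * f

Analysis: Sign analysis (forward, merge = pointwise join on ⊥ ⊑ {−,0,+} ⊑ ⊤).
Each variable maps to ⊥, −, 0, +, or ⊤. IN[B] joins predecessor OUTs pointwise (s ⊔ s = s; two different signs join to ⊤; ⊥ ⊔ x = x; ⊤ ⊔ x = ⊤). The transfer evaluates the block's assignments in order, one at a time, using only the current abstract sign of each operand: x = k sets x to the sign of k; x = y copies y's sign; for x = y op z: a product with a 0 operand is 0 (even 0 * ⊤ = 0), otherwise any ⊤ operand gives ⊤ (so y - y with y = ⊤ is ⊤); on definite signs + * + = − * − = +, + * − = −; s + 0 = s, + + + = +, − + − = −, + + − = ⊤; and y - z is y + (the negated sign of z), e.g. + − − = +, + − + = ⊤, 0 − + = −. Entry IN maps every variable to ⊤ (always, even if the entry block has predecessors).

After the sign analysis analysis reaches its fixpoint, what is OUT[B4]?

Converged values:
  B0:  IN=(all ⊤)  OUT=(all ⊤)
  B1:  IN=(all ⊤)  OUT=(all ⊤)
  B2:  IN=(all ⊤)  OUT=(all ⊤)
  B3:  IN=(all ⊤)  OUT=(all ⊤)
  B4:  IN=(all ⊤)  OUT={d:+; rest ⊤}
  B5:  IN={d:+; rest ⊤}  OUT={c:+, d:+, f:+; rest ⊤}
  B6:  IN=(all ⊤)  OUT=(all ⊤)
  B7:  IN=(all ⊤)  OUT=(all ⊤)
  B8:  IN=(all ⊤)  OUT={a:0, f:0; rest ⊤}

Merge at B4: IN[B4] = OUT[B3] ⊔ OUT[B7] = {a: ⊤, b: ⊤, c: ⊤, d: ⊤, e: ⊤, f: ⊤}
Applying B4's transfer function to that IN value gives OUT[B4] (row B4 above).

Answer: {a: ⊤, b: ⊤, c: ⊤, d: +, e: ⊤, f: ⊤}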